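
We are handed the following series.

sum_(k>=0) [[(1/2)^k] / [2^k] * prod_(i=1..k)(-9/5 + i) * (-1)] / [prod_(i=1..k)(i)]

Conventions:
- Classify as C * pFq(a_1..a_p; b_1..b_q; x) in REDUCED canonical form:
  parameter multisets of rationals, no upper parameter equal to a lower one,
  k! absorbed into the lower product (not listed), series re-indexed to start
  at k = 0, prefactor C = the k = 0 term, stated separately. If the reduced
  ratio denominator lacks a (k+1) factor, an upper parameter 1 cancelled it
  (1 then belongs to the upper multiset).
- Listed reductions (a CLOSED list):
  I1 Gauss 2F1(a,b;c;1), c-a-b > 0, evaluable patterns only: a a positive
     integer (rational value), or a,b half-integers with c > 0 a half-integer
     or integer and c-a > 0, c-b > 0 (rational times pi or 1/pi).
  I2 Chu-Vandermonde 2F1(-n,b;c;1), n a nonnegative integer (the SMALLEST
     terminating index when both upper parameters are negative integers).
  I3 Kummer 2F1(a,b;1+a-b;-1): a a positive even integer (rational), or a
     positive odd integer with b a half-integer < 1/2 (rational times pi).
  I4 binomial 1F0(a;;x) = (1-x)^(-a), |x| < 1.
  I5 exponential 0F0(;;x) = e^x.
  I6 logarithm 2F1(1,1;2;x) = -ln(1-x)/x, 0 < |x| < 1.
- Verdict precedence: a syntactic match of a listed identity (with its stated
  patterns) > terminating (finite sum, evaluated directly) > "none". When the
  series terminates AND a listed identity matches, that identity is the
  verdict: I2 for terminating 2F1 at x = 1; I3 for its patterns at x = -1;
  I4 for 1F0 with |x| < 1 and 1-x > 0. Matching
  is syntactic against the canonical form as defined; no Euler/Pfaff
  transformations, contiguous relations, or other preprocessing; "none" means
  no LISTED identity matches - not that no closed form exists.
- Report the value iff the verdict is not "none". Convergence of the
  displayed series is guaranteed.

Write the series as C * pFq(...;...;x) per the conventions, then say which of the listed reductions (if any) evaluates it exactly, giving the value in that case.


Prefactor -1, argument 1/4: 1F0 with upper {-4/5} over lower {-}. Verdict: this is the I4 binomial reduction (the 1F0 binomial series: exponent 4/5, x = 1/4). Hence: (-1) * (3/4)^(4/5).

Key step: t_0 being -1, the running product (C = -1) telescopes to a rising factorial.
Step ratio: r(k) = (1/4) * (k-4/5) / [(k+1)] - rational in k. x = (1/4); t_0 = -1; negate the roots.


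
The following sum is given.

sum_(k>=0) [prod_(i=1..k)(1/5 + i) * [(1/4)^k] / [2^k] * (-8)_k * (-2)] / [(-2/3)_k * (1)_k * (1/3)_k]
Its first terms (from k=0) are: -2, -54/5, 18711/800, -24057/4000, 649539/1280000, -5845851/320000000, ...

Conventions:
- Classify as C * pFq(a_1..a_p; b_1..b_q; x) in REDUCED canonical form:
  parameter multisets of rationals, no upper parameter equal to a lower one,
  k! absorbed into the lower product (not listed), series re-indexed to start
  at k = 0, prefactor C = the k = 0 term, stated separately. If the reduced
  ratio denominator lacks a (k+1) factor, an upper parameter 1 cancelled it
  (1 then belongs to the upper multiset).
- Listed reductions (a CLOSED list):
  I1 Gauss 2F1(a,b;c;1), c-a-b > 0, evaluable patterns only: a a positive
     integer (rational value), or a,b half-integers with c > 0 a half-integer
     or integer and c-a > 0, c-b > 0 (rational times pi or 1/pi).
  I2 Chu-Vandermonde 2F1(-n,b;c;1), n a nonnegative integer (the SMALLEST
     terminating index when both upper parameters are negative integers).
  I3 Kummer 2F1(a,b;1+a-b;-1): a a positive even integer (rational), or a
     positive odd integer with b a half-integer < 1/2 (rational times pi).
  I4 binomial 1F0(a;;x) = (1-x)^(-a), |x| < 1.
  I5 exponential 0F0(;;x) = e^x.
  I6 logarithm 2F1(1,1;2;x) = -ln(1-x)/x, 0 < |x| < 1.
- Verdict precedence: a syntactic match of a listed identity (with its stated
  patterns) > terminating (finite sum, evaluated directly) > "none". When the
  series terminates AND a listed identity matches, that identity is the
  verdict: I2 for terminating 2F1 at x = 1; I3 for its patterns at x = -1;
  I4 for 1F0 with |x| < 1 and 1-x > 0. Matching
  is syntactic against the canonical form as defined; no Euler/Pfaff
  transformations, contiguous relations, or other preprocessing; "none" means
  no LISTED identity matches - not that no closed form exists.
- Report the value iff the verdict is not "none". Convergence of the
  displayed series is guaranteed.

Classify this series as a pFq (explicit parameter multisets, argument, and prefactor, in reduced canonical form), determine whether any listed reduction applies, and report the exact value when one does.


Reduced: x = 1/8, 2F2, upper = {-8, 6/5}, lower = {-2/3, 1/3}, C = -2. Verdict: terminating. With -8 upstairs the series is a 9-term polynomial sum; evaluated term by term. Hence: 3488760640427553219431/688935403520000000000.

The tell: x = (1/8) and the running product (C = -2) telescopes to a rising factorial.
Step ratio: r(k) = (1/8) * (k-8) (k+6/5) / [(k-2/3) (k+1/3) (k+1)] - poly over poly, x = (1/8) from leading terms; C = -2 at k = 0.


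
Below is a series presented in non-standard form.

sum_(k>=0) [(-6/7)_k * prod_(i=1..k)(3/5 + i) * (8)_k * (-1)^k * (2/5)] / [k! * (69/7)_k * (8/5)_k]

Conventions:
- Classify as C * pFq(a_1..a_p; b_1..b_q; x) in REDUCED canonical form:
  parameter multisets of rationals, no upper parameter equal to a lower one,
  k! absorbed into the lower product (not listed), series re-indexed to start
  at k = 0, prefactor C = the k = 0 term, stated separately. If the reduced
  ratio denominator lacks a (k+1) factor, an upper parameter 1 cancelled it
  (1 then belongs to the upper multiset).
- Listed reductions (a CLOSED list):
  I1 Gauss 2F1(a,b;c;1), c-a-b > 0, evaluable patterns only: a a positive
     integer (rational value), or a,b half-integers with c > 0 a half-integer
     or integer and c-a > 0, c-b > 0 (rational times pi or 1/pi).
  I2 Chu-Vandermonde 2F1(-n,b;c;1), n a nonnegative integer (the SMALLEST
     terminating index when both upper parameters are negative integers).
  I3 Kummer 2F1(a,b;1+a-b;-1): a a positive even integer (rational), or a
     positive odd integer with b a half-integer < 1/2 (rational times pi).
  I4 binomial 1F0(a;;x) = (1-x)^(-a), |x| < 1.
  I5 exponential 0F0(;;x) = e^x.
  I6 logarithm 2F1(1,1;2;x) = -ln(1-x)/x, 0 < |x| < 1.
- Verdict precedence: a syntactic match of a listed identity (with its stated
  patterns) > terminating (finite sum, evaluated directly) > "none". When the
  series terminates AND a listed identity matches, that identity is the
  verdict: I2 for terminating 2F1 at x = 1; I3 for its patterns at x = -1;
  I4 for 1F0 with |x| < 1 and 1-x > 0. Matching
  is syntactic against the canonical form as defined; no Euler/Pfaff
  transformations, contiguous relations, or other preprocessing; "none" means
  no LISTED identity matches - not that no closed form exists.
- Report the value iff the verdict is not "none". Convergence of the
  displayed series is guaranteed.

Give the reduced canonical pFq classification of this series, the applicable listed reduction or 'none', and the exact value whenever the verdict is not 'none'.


The series (x = -1) is 2F1: upper {-6/7, 8}, lower {69/7}, prefactor 2/5. Verdict: Kummer's theorem (I3) matches (x = -1; c = 69/7 equals 1+a-b for upper {-6/7, 8}: listed pattern). Hence: 55924/84035.

First insight: with t_0 = 2/5, the running product (C = 2/5) telescopes to a rising factorial.
Step ratio: r(k) = (-1) * (k-6/7) (k+8) / [(k+69/7) (k+1)] - rational in k. x = (-1); t_0 = 2/5; negate the roots.


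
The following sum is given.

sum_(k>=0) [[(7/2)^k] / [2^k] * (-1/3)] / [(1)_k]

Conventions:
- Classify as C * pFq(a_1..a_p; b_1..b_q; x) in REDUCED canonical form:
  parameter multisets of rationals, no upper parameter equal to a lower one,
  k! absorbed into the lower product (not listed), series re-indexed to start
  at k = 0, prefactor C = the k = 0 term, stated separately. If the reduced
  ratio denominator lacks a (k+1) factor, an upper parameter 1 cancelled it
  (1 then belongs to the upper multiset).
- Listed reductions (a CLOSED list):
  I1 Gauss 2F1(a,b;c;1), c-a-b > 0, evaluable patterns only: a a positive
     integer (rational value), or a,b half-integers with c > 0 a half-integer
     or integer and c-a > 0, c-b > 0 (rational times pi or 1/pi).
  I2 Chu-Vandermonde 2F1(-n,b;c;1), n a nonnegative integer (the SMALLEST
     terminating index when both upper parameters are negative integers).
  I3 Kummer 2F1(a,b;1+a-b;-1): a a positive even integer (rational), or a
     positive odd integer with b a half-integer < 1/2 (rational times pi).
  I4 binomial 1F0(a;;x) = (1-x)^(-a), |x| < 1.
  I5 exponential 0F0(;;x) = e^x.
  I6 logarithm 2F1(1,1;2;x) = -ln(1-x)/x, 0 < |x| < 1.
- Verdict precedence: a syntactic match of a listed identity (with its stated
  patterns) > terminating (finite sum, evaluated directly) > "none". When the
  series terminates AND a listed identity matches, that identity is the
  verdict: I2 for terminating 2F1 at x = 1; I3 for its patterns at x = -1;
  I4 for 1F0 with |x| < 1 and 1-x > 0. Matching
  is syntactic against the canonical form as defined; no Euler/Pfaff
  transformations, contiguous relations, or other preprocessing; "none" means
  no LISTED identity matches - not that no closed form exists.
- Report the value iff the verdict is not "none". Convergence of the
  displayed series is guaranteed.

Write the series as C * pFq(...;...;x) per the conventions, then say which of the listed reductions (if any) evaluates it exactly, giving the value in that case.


At argument 7/4: a 0F0 with upper {-}, lower {-}, scaled by C = -1/3. Verdict: exponential (I5) applies (the 0F0 exponential series at x = 7/4). Exact value: (-1/3) * e^(7/4).

Key observation: t_0 being -1/3, the two k-th powers (prefactor -1/3) combine into one argument.
Term ratio: r(k) = (7/4) * 1 / [(k+1)] - rational in k. x = (7/4); t_0 = -1/3; negate the roots.


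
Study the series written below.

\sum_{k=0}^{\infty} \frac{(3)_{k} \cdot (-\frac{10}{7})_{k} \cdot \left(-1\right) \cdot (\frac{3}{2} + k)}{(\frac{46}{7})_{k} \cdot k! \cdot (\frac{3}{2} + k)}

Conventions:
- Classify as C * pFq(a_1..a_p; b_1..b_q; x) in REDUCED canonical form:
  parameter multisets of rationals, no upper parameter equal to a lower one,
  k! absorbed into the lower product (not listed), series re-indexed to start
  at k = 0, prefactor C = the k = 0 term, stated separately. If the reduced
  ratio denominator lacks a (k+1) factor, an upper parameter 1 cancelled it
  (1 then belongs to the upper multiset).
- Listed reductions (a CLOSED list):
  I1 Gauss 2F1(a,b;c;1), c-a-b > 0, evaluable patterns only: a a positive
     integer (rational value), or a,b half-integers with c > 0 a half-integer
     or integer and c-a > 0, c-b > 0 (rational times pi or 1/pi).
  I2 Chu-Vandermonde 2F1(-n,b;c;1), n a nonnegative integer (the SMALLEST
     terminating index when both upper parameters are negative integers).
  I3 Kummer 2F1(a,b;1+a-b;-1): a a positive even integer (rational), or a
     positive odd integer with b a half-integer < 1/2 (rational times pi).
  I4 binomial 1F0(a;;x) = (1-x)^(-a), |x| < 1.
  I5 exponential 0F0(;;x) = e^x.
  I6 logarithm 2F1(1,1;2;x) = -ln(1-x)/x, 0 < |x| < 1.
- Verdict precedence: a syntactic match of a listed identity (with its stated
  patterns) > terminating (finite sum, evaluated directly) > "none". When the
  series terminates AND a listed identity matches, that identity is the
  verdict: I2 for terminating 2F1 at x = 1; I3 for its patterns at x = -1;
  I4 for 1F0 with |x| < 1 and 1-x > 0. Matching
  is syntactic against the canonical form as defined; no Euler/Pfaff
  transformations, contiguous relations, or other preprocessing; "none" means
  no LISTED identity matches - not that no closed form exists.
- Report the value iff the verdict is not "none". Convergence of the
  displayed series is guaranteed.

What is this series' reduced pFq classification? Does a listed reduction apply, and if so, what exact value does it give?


Prefactor -1, argument 1: 2F1 with upper {-\frac{10}{7}, 3} over lower {\frac{46}{7}}. Verdict at x = 1: Gauss's theorem (I1) matches (x = 1: the Gamma ratio telescopes since c-a-b = 5 > 0 and a = 3 in Z>0). Hence: -\frac{1040}{2401}.

Structural cue: t_0 = -1 here, and k + 3/2 divides numerator and denominator alike; prefactor -1 after cancelling.
Consecutive-term ratio: r(k) = 1 * (k-\frac{10}{7}) (k+3) / [(k+\frac{46}{7}) (k+1)] ; factor over Q: parameters, x = 1, and C = -1.


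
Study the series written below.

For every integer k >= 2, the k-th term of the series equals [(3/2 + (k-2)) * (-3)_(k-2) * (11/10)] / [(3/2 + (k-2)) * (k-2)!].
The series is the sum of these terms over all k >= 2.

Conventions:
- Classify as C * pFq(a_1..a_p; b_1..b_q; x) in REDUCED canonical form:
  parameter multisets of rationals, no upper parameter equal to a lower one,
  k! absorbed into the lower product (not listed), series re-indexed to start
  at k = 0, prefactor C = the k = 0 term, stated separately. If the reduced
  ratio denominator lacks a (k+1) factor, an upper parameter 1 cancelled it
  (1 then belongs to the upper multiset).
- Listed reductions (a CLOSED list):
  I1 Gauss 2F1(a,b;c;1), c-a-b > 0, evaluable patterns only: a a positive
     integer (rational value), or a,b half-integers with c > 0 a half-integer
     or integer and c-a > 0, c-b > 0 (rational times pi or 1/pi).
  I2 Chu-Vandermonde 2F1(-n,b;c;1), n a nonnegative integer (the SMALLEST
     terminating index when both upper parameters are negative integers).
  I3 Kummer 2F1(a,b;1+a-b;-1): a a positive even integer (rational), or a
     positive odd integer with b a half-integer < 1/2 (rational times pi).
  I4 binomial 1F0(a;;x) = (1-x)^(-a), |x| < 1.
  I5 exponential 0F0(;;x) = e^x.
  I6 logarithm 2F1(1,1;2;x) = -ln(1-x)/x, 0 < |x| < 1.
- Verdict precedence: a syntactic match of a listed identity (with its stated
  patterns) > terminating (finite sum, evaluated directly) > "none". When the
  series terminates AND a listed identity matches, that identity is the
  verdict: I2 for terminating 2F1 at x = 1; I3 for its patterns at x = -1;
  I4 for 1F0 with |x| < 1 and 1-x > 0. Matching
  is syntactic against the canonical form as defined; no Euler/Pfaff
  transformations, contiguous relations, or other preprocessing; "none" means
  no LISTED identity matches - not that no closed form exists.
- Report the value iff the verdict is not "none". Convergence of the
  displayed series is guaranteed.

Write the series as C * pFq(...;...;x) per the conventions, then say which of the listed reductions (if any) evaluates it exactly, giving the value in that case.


With C = 11/10: the canonical form is 1F0(-3; -; 1). Verdict: terminating. With -3 upstairs the series is a 4-term polynomial sum; evaluated term by term. Sum: 0.

Key step: t_0 being 11/10, the factor k + 3/2 cancels (top and bottom), leaving C = 11/10.
Term ratio: r(k) = 1 * (k-3) / [(k+1)] - rational; roots negated = parameters, x = 1, C = 11/10.


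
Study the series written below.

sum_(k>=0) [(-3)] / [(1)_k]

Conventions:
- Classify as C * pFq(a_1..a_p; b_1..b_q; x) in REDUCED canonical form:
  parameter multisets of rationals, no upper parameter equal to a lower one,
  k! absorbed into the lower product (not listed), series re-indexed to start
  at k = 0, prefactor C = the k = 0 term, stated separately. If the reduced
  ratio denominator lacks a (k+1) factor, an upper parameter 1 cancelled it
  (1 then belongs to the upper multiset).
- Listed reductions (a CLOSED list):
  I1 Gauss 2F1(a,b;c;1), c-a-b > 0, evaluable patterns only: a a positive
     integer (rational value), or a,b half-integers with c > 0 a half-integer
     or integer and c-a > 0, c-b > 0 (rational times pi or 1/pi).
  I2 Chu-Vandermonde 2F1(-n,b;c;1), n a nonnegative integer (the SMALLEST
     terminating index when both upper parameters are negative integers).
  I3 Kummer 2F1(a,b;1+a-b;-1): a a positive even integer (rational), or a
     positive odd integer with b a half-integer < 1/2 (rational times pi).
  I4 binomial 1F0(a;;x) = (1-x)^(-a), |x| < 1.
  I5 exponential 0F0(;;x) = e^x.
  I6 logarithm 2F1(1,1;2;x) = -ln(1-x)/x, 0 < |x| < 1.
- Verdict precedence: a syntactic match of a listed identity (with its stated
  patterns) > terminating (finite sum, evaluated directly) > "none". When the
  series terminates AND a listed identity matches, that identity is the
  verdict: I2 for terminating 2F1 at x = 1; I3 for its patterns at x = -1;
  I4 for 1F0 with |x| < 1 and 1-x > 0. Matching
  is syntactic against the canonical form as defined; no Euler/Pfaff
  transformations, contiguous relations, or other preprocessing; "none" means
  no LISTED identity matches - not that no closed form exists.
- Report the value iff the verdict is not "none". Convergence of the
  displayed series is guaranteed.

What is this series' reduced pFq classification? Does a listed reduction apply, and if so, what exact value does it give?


Classification (C = -3): 0F0 with upper {-}, lower {-}, argument x = 1. Verdict at x = 1: the I5 exponential reduction matches (the 0F0 exponential series at x = 1). Hence: (-3) * e^(1).

Structural cue: t_0 = -3 here, and (1)_k (C = -3, x = 1) is k! itself.
Consecutive-term ratio: r(k) = 1 * 1 / [(k+1)] - poly over poly, x = 1 from leading terms; C = -3 at k = 0.


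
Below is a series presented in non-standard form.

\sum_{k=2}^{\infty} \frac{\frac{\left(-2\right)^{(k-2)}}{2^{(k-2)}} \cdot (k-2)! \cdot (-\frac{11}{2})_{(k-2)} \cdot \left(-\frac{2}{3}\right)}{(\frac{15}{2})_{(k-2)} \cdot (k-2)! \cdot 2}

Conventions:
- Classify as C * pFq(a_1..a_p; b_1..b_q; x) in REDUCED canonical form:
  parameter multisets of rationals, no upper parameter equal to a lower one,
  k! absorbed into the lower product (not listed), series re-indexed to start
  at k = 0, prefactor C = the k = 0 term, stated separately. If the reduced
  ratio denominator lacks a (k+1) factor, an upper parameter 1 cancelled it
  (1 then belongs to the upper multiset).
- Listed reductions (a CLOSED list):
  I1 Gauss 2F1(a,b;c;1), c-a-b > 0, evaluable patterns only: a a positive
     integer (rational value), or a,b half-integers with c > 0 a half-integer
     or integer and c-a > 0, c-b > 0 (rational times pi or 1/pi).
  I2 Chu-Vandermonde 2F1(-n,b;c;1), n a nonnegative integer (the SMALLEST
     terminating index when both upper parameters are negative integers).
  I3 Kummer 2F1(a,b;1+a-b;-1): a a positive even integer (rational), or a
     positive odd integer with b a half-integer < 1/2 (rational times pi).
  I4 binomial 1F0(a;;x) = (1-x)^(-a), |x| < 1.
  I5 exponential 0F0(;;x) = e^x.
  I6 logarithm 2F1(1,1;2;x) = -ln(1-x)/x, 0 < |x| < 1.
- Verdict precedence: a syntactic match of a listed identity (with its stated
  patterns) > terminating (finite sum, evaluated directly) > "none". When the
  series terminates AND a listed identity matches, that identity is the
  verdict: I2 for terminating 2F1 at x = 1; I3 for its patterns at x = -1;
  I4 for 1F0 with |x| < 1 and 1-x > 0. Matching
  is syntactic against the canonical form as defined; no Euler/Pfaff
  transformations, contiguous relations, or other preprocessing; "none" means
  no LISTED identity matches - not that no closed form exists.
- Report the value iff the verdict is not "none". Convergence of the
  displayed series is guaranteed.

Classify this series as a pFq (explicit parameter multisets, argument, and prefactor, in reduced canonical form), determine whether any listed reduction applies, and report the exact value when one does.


Canonical form: C = -\frac{1}{3} times 2F1 with upper {-\frac{11}{2}, 1}, lower {\frac{15}{2}}, x = -1. Verdict: Kummer's theorem (I3) fires (x = -1; c = \frac{15}{2} equals 1+a-b for upper {-\frac{11}{2}, 1}: listed pattern). Sum: \left(-\frac{1001}{4096}\right) \cdot \pi.

First insight: t_0 = -\frac{1}{3} here, and the two k-th powers (C = -1/3, x = -1) combine into one argument.
Term ratio: r(k) = -1 * (k-\frac{11}{2}) (k+1) / [(k+\frac{15}{2}) (k+1)] - rational; roots negated = parameters, x = -1, C = -\frac{1}{3}.


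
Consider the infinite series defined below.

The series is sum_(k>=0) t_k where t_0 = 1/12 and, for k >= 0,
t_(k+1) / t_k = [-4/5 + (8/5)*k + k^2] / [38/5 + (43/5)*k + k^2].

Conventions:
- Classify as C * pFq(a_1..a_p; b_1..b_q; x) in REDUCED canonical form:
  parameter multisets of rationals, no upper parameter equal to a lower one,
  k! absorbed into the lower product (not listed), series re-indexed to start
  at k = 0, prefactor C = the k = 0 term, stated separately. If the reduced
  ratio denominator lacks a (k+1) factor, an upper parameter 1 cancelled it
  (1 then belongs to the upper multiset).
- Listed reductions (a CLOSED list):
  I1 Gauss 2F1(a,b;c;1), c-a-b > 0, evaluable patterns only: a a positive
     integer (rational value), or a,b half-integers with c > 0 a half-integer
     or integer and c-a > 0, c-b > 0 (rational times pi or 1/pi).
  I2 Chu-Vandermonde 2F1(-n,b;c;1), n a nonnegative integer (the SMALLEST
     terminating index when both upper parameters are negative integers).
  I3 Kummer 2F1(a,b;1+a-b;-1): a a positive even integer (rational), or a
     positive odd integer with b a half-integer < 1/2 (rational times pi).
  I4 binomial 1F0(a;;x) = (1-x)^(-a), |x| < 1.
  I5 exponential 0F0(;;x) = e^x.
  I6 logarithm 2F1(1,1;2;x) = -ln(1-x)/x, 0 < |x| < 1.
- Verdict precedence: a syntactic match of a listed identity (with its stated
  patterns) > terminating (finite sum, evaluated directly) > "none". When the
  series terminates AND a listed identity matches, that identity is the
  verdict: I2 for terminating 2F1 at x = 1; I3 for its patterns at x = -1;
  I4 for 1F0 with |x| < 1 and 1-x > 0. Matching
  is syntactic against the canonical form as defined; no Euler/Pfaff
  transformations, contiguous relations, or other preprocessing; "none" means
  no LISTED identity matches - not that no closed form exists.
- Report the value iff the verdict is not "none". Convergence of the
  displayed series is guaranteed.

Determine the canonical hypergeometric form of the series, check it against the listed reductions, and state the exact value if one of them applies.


Prefactor 1/12, argument 1: 2F1 with upper {-2/5, 2} over lower {38/5}. Verdict: Gauss's theorem (I1) applies (x = 1: the Gamma ratio telescopes since c-a-b = 6 > 0 and a = 2 in Z>0). Hence: 11/150.

The tell: x = 1 and factor the ratio over Q (prefactor 1/12): negated roots = parameters.
Consecutive-term ratio: r(k) = 1 * (k-2/5) (k+2) / [(k+38/5) (k+1)] - poly over poly, x = 1 from leading terms; C = 1/12 at k = 0.


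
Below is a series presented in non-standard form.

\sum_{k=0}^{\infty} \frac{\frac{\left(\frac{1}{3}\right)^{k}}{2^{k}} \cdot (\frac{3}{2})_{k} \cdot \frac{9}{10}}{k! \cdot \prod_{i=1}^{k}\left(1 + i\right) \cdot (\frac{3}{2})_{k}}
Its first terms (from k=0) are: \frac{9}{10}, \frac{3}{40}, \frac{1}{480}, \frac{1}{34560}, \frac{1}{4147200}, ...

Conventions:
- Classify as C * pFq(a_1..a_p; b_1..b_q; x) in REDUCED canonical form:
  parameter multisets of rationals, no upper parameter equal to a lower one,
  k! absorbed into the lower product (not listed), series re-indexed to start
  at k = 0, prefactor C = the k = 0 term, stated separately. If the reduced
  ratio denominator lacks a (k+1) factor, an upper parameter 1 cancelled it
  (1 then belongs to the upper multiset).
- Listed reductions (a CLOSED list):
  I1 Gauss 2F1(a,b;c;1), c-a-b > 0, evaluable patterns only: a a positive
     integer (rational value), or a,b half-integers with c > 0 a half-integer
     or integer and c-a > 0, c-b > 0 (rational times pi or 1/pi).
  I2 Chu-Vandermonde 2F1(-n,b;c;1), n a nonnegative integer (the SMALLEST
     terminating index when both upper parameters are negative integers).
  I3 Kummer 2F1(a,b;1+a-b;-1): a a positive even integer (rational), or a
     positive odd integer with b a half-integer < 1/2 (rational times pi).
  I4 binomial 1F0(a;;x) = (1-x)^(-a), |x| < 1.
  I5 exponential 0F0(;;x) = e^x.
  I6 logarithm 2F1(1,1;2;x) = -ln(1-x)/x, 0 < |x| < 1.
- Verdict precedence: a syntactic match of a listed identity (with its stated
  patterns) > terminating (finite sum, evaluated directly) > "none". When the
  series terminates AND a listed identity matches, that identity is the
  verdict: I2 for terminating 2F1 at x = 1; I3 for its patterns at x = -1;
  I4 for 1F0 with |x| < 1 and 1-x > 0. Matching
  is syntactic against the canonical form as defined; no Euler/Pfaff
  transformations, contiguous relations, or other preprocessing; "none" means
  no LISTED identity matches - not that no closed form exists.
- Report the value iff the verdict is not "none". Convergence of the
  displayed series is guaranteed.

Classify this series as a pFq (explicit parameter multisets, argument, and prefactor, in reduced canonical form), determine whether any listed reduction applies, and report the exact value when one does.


Classification (C = \frac{9}{10}): 0F1 with upper {-}, lower {2}, argument x = \frac{1}{6}. Verdict: none here - no I1-I6 shape fits x = \frac{1}{6} with lower {2}.

First insight: with t_0 = \frac{9}{10}, the parameter 3/2 appears in both the upper and lower lists and cancels.
Consecutive-term ratio: r(k) = \frac{1}{6} * 1 / [(k+2) (k+1)] - rational; roots negated = parameters, x = \frac{1}{6}, C = \frac{9}{10}.


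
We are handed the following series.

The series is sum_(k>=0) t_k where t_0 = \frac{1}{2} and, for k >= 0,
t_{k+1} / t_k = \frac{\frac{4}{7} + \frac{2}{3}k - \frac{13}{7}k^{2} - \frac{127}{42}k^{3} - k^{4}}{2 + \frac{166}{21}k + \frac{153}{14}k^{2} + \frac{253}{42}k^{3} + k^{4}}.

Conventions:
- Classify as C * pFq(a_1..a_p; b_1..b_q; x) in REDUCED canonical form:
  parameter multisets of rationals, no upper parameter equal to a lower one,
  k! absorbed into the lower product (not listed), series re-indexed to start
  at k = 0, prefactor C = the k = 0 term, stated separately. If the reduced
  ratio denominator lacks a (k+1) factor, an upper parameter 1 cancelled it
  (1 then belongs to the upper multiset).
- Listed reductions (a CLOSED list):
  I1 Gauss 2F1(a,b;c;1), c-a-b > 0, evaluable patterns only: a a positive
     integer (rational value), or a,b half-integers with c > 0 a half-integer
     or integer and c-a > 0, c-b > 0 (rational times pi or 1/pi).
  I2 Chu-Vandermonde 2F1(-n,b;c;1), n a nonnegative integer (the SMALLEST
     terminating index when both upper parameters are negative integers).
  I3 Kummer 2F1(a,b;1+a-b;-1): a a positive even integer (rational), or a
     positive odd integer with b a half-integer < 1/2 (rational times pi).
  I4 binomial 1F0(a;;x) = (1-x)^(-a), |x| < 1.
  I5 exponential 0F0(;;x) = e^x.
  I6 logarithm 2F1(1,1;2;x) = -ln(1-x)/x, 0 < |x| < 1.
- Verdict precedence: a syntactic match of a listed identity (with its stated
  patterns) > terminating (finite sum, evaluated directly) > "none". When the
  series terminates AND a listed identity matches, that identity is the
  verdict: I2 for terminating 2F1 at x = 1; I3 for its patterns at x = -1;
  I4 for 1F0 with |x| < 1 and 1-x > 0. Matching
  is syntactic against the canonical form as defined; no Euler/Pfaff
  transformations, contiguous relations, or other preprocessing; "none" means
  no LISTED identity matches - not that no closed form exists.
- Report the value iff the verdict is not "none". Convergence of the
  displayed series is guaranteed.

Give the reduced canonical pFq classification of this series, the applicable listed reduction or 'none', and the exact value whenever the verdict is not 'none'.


At argument -1: a 2F1 with upper {-\frac{1}{2}, 2}, lower {\frac{7}{2}}, scaled by C = \frac{1}{2}. Verdict: Kummer (I3) applies (x = -1; c = \frac{7}{2} equals 1+a-b for upper {-\frac{1}{2}, 2}: listed pattern). Value: \frac{5}{8}.

First insight: x = -1 and the parameter 6/7 appears in both the upper and lower lists and cancels (alongside the other common factor).
Step ratio: r(k) = -1 * (k-\frac{1}{2}) (k+2) / [(k+\frac{7}{2}) (k+1)] - rational; roots negated = parameters, x = -1, C = \frac{1}{2}.


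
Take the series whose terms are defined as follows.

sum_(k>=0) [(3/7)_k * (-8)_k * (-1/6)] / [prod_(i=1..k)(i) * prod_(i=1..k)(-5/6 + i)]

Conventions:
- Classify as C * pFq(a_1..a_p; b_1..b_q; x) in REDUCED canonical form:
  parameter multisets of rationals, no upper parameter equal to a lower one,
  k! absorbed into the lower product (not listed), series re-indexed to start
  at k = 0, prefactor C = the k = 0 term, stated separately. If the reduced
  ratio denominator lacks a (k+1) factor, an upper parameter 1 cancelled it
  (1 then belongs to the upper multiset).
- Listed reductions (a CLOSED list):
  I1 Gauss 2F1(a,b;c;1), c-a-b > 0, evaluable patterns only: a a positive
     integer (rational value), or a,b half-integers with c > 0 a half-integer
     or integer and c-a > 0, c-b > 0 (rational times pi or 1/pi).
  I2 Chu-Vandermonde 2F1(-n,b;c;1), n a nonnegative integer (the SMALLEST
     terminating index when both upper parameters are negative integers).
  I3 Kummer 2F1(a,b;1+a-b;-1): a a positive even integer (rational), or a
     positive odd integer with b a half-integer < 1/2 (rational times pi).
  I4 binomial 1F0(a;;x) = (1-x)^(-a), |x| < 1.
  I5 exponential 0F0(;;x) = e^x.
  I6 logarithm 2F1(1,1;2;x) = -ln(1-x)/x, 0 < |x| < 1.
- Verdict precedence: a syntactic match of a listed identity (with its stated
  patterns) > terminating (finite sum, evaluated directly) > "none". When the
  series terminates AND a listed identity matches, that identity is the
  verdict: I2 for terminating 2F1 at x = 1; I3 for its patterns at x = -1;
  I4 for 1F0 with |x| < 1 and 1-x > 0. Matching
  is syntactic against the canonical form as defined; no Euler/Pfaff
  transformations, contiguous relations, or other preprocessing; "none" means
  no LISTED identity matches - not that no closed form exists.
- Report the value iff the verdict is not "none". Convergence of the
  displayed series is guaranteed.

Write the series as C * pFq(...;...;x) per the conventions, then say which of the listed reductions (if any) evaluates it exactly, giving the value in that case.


The series (x = 1) is 2F1: upper {-8, 3/7}, lower {1/6}, prefactor -1/6. Verdict (x = 1): Vandermonde's identity (I2) applies (terminating 2F1 at x = 1 with n = 8, b = 3/7, c = 1/6). Value: 39354970230301/475741182541170.

Structural cue: from the first term -1/6: the lower running product (prefactor -1/6) is a rising factorial.
Consecutive-term ratio: r(k) = 1 * (k-8) (k+3/7) / [(k+1/6) (k+1)] - rational; roots negated = parameters, x = 1, C = -1/6.


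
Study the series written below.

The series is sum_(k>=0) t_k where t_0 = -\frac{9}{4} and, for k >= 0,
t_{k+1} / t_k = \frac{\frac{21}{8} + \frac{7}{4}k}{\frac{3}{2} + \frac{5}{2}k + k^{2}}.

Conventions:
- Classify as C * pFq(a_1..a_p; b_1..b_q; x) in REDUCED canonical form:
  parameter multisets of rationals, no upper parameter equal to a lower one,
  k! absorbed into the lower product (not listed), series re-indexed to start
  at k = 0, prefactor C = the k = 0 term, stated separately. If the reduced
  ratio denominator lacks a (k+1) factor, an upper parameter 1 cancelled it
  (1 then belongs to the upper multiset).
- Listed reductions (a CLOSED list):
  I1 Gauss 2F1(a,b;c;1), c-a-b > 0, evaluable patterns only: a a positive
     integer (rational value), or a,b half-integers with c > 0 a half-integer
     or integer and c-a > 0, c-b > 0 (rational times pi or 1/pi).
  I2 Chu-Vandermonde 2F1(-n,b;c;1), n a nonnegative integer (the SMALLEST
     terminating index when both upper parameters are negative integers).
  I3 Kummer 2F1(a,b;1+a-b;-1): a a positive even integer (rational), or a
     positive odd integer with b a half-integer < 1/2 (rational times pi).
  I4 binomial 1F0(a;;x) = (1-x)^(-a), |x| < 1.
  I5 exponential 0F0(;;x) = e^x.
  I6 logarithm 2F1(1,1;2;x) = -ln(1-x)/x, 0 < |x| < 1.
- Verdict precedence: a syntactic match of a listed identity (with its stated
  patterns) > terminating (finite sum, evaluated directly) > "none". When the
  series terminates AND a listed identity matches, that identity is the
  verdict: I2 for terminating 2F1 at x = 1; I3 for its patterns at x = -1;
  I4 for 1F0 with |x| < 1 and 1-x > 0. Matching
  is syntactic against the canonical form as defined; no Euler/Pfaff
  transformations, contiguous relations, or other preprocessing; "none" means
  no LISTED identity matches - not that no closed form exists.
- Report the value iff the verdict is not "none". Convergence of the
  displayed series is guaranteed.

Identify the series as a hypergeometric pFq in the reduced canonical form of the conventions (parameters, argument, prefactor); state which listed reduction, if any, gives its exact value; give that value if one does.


Canonical form: C = -\frac{9}{4} times 0F0 with upper {-}, lower {-}, x = \frac{7}{4}. Verdict (x = \frac{7}{4}): the exponential series (I5) applies (the 0F0 exponential series at x = \frac{7}{4}). Hence: \left(-\frac{9}{4}\right) \cdot e^{\frac{7}{4}}.

Structural cue: with t_0 = -\frac{9}{4}, roots of the ratio polynomials (C = -9/4, x = 7/4) are the negated parameters.
Consecutive-term ratio: r(k) = \frac{7}{4} * 1 / [(k+1)] - rational in k. x = \frac{7}{4}; t_0 = -\frac{9}{4}; negate the roots.


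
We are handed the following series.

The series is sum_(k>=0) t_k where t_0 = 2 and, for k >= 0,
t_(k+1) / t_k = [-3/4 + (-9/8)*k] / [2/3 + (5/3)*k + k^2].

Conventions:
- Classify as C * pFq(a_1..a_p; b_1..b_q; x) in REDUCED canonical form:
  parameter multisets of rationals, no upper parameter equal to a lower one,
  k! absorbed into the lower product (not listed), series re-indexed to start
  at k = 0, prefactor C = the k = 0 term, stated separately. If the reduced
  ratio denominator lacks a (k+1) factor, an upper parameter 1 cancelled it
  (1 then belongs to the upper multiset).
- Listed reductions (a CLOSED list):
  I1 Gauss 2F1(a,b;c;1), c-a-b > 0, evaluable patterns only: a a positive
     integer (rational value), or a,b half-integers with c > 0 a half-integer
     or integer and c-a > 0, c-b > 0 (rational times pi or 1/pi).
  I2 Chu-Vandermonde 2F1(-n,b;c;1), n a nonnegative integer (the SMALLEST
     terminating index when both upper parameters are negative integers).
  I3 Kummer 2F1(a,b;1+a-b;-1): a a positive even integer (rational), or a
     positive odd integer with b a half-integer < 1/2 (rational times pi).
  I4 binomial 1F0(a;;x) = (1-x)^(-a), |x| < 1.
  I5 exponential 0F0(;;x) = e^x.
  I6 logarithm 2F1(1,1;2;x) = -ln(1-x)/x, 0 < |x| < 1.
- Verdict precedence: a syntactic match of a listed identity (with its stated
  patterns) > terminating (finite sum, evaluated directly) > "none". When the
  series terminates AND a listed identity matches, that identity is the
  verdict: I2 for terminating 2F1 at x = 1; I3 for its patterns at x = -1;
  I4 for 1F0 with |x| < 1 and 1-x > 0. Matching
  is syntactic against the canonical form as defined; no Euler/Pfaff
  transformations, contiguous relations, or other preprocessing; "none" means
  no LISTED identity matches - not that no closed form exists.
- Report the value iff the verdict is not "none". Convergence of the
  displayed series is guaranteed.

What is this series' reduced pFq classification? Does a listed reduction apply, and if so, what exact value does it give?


The tell: from the first term 2: factor the ratio over Q (C = 2, x = -9/8): negated roots = parameters.
Step ratio: r(k) = (-9/8) * 1 / [(k+1)] - rational; roots negated = parameters, x = (-9/8), C = 2.

With C = 2: the canonical form is 0F0(-; -; -9/8). Verdict (x = -9/8): the exponential series (I5) applies (the 0F0 exponential series at x = -9/8). Value: 2 * e^(-9/8).


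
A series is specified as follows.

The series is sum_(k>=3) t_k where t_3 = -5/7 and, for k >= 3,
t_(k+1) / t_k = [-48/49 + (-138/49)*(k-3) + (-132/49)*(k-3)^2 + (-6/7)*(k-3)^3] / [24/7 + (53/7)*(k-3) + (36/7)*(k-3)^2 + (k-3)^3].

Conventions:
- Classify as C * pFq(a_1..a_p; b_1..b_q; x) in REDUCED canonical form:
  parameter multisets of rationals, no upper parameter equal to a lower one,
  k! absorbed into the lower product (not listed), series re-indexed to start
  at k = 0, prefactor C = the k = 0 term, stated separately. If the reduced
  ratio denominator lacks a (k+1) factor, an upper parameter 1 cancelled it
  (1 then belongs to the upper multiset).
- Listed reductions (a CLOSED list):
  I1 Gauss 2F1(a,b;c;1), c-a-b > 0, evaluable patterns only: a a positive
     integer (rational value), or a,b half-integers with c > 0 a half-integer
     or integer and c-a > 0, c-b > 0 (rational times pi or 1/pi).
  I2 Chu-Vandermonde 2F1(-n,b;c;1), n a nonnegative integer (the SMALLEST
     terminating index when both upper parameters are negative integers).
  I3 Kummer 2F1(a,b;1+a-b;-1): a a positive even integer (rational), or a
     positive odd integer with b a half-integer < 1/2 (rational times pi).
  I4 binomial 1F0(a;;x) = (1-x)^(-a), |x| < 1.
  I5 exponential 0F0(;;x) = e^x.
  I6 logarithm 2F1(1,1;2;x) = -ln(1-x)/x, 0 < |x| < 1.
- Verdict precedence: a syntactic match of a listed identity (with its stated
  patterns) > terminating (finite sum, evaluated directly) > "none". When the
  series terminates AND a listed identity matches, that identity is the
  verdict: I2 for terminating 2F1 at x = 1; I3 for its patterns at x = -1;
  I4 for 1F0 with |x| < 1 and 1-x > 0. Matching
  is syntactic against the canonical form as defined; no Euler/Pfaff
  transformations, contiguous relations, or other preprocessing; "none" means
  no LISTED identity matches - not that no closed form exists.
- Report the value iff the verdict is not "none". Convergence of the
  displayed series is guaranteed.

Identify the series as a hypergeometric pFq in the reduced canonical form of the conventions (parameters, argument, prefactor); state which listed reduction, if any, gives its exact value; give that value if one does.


At argument -6/7: a 2F1 with upper {1, 1}, lower {3}, scaled by C = -5/7. Verdict: none - at argument -6/7 the multisets {1, 1} ; {3} match no listed identity.

Key step: x = (-6/7) and roots of the ratio polynomials (C = -5/7, x = -6/7) are the negated parameters.
Consecutive-term ratio: r(k) = (-6/7) * (k+1) (k+1) / [(k+3) (k+1)] - rational in k. x = (-6/7); t_0 = -5/7; negate the roots.


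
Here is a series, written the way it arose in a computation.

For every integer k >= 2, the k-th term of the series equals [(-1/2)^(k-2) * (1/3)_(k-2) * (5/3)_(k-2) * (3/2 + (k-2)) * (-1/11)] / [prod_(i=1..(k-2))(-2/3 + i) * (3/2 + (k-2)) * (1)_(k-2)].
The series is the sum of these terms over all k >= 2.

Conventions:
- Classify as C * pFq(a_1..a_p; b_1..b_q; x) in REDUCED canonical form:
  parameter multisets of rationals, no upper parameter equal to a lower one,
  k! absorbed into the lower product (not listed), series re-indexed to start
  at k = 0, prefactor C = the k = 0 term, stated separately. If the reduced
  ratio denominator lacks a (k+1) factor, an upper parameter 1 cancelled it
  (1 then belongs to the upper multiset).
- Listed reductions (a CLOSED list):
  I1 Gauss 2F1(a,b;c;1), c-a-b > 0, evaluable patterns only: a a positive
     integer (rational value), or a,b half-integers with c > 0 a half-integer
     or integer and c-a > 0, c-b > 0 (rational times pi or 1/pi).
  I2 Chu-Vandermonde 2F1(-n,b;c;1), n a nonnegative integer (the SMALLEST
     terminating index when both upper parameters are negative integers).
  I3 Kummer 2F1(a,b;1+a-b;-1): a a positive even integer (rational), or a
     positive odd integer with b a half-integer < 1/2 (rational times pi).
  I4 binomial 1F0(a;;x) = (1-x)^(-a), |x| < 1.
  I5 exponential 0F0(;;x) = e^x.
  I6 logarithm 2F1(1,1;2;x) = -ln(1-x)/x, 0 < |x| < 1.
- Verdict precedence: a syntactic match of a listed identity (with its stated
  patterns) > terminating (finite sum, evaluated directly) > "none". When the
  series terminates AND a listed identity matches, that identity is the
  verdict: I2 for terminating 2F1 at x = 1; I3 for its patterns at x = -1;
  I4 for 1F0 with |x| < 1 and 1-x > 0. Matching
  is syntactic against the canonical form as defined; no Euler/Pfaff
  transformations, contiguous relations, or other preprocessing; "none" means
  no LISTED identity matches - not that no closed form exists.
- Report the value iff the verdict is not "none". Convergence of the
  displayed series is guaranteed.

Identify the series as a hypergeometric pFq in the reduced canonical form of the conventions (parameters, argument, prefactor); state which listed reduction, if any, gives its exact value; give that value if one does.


The series (x = -1/2) is 1F0: upper {5/3}, lower {-}, prefactor -1/11. Verdict (x = -1/2): binomial (I4) applies (the 1F0 binomial series: exponent -5/3, x = -1/2). Hence: (-1/11) * (3/2)^(-5/3).

First insight: t_0 being -1/11, the parameter 1/3 appears in both the upper and lower lists and cancels (alongside the other common factor).
Term ratio: r(k) = (-1/2) * (k+5/3) / [(k+1)] - poly over poly, x = (-1/2) from leading terms; C = -1/11 at k = 0.
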